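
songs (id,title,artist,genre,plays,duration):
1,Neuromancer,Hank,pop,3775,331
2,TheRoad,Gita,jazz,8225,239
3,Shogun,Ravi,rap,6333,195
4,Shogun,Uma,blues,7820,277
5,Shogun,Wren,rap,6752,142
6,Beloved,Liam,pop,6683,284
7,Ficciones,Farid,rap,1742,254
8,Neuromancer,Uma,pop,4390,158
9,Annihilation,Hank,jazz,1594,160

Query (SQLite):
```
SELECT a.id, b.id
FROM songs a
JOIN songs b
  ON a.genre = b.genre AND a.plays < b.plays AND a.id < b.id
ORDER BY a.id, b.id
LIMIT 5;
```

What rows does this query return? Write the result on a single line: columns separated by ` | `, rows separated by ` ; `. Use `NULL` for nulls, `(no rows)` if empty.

Pairs (a,b) with same genre, a.plays < b.plays, a.id < b.id.
genre groups: blues:{4} jazz:{2,9} pop:{1,6,8} rap:{3,5,7}
Ordered by (a.id, b.id); first 5.

1 | 6 ; 1 | 8 ; 3 | 5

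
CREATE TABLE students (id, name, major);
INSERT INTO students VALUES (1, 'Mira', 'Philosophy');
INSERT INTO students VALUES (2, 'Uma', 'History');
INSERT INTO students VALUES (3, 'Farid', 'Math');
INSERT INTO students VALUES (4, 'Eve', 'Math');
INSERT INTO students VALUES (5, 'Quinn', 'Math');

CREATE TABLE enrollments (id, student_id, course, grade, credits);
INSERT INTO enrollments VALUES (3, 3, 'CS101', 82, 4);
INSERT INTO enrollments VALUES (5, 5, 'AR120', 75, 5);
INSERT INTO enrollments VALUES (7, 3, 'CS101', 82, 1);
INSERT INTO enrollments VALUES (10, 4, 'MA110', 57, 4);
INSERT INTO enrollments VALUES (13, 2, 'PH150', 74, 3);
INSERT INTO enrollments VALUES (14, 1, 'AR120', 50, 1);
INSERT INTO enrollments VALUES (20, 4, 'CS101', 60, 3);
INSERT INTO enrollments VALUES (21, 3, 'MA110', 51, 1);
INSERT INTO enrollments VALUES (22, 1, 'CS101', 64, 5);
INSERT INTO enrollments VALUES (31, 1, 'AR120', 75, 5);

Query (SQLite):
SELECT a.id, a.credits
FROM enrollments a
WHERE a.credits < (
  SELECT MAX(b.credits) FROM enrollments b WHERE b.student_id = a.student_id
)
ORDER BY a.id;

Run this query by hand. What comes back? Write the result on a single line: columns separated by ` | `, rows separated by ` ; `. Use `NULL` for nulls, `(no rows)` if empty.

For each enrollments row a, compute MAX(credits) over rows sharing a.student_id.
Keep row a if a.credits < that per-group MAX.
  student_id=1: MAX(credits) = 5
  student_id=2: MAX(credits) = 3
  student_id=3: MAX(credits) = 4
  student_id=4: MAX(credits) = 4
  student_id=5: MAX(credits) = 5

7 | 1 ; 14 | 1 ; 20 | 3 ; 21 | 1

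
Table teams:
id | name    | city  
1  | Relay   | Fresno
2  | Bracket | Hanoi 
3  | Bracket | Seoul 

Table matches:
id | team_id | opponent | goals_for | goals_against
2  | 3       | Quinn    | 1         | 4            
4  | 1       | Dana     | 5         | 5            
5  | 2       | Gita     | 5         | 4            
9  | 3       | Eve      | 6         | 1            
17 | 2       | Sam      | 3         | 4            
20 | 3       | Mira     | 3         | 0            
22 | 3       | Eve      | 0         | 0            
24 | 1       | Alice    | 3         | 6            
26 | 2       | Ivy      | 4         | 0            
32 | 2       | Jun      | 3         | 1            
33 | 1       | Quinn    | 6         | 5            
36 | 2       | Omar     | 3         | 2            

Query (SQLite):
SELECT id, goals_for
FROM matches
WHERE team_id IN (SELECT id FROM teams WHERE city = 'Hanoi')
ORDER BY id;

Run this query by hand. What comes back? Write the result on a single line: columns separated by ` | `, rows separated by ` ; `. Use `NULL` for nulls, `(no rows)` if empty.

5 | 5 ; 17 | 3 ; 26 | 4 ; 32 | 3 ; 36 | 3

Inner query: teams.id where city = 'Hanoi'.
Outer: keep matches rows whose team_id is in that set.
Inner query → {2}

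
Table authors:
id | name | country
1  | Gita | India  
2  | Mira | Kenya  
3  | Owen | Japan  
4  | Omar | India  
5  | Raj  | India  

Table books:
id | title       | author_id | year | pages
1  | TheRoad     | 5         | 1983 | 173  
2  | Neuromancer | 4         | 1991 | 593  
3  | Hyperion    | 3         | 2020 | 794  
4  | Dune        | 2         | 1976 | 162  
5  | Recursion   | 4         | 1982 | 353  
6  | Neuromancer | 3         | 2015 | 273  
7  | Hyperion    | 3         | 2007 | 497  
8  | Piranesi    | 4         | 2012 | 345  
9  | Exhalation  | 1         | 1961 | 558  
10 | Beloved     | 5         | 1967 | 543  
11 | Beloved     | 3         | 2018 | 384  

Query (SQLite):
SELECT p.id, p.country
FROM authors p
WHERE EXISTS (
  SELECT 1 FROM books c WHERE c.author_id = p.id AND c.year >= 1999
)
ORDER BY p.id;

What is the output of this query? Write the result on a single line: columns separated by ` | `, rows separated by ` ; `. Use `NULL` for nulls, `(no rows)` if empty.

3 | Japan ; 4 | India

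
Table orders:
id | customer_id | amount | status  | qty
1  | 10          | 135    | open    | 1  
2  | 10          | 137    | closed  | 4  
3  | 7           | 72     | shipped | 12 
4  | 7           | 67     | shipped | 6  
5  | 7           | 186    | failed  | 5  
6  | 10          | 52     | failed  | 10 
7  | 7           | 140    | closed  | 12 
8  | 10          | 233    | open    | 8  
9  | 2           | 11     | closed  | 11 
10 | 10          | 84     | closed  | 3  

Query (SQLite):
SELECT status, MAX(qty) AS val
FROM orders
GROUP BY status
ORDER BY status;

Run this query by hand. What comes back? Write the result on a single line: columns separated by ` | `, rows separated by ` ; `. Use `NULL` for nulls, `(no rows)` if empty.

Partition orders by status; compute MAX(qty) within each group.
  closed: ids {2, 7, 9, 10} → MAX(qty)=12
  failed: ids {5, 6} → MAX(qty)=10
  open: ids {1, 8} → MAX(qty)=8
  shipped: ids {3, 4} → MAX(qty)=12

closed | 12 ; failed | 10 ; open | 8 ; shipped | 12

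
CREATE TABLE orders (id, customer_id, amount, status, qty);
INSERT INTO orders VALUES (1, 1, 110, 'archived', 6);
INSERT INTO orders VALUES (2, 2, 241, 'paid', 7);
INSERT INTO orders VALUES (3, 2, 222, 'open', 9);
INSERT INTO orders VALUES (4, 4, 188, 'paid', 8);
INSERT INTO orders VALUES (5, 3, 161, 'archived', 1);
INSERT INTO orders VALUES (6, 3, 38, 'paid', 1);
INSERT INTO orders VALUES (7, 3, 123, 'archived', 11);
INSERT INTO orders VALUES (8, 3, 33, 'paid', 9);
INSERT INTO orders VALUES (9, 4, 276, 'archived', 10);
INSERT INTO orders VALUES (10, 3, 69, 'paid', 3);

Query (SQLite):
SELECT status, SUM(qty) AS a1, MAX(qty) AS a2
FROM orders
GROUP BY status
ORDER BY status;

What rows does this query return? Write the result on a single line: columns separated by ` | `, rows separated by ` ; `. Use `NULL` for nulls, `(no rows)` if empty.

archived | 28 | 11 ; open | 9 | 9 ; paid | 28 | 9

Group orders by status.
Per group compute: SUM(qty), MAX(qty).
  archived: ids {1, 5, 7, 9} → SUM(qty)=28, MAX(qty)=11
  open: ids {3} → SUM(qty)=9, MAX(qty)=9
  paid: ids {2, 4, 6, 8, 10} → SUM(qty)=28, MAX(qty)=9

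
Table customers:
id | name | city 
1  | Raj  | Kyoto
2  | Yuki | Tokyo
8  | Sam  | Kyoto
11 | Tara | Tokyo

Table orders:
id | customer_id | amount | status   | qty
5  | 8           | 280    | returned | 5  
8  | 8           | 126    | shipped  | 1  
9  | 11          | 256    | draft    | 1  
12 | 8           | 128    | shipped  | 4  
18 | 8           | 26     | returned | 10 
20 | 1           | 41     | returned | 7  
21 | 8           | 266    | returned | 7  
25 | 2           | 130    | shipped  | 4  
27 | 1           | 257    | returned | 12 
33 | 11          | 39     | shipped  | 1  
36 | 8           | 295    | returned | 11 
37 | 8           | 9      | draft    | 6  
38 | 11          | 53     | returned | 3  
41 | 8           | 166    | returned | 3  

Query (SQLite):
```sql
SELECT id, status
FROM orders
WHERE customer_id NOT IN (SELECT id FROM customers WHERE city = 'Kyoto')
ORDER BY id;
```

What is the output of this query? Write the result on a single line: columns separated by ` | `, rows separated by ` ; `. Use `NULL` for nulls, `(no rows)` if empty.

Inner query: customers.id where city = 'Kyoto'.
Outer: keep orders rows whose customer_id is not in that set.
Inner query → {1, 8}

9 | draft ; 25 | shipped ; 33 | shipped ; 38 | returned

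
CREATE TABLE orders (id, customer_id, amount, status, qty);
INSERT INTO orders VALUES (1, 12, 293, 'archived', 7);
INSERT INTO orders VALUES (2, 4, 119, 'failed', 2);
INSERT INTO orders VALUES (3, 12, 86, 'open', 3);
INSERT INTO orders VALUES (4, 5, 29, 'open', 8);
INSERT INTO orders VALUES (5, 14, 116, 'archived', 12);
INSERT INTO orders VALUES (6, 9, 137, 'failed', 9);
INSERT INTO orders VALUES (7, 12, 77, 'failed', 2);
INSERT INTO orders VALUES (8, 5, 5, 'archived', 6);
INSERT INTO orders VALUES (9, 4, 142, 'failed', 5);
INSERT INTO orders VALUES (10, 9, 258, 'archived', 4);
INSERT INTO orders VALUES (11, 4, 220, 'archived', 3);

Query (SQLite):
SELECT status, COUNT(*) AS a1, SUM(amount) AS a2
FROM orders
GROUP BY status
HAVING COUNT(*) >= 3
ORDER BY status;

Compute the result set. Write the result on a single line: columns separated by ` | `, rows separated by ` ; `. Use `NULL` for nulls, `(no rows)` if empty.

Group orders by status.
Per group compute: COUNT(*), SUM(amount).
HAVING: drop groups with fewer than 3 rows.
  archived: ids {1, 5, 8, 10, 11} → COUNT(*)=5, SUM(amount)=892
  failed: ids {2, 6, 7, 9} → COUNT(*)=4, SUM(amount)=475
  open: ids {3, 4} → COUNT(*)=2, SUM(amount)=115

archived | 5 | 892 ; failed | 4 | 475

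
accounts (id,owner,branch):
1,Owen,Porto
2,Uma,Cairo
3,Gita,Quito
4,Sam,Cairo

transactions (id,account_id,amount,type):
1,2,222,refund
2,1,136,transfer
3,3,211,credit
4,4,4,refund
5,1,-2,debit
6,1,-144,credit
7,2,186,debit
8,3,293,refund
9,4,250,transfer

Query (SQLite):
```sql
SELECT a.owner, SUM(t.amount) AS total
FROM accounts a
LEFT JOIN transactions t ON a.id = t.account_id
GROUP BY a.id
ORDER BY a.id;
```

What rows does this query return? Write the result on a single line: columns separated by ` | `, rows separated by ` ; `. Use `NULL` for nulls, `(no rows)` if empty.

LEFT JOIN keeps every accounts row; unmatched ones get NULL for transactions columns.
Group by accounts.id and compute SUM(t.amount). SUM over an all-NULL group is NULL.
  1: ids {2, 5, 6} → SUM(t.amount)=-10
  2: ids {1, 7} → SUM(t.amount)=408
  3: ids {3, 8} → SUM(t.amount)=504
  4: ids {4, 9} → SUM(t.amount)=254

Owen | -10 ; Uma | 408 ; Gita | 504 ; Sam | 254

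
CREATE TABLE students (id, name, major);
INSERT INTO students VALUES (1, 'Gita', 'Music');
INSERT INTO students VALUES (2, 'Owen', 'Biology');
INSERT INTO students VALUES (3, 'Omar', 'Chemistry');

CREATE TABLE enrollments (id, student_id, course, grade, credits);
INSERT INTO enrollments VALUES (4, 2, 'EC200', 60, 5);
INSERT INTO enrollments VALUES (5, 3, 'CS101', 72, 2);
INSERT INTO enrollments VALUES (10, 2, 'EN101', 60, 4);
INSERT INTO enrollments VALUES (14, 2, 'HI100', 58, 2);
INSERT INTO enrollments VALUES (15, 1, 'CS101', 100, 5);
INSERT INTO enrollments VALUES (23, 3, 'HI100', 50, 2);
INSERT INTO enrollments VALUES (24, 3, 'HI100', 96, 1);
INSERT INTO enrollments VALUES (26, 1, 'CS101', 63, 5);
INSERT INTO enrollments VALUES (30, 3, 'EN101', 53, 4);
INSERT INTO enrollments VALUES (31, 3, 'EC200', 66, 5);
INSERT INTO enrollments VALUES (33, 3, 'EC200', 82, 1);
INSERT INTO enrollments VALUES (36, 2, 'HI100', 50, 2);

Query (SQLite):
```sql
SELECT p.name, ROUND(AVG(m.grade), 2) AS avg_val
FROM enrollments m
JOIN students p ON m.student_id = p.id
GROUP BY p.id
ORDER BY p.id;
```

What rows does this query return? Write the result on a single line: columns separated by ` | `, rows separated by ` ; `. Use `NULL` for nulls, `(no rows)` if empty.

Join each enrollments row to its students via student_id.
Group joined rows by students.id; compute ROUND(AVG(m.grade), 2) per group.
  1: ids {15, 26} → ROUND(AVG(m.grade), 2)=81.5
  2: ids {4, 10, 14, 36} → ROUND(AVG(m.grade), 2)=57
  3: ids {5, 23, 24, 30, 31, 33} → ROUND(AVG(m.grade), 2)=69.83

Gita | 81.5 ; Owen | 57 ; Omar | 69.83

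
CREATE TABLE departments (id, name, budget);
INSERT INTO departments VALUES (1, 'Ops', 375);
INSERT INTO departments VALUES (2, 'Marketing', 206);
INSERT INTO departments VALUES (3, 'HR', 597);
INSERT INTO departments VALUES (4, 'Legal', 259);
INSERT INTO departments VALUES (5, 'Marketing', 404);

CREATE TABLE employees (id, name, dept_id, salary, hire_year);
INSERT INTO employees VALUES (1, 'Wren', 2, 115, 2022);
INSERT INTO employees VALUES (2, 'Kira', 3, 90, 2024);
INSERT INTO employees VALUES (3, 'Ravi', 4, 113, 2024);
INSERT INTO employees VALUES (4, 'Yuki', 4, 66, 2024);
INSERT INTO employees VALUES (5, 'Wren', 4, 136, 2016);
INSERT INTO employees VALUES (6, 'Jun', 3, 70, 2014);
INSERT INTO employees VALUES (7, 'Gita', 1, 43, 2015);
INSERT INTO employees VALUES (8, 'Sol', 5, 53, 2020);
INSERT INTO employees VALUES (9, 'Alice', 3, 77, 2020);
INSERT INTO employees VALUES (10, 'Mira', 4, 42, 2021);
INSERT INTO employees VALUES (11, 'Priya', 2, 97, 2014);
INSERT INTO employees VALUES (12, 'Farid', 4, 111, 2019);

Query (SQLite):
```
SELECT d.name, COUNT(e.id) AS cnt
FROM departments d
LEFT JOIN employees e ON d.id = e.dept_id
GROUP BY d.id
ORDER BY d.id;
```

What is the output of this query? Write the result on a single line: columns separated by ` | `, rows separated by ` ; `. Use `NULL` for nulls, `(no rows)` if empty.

Ops | 1 ; Marketing | 2 ; HR | 3 ; Legal | 5 ; Marketing | 1

LEFT JOIN keeps every departments row; unmatched ones get NULL for employees columns.
Group by departments.id and compute COUNT(e.id). COUNT(col) of an all-NULL group is 0.
  1: ids {7} → COUNT(e.id)=1
  2: ids {1, 11} → COUNT(e.id)=2
  3: ids {2, 6, 9} → COUNT(e.id)=3
  4: ids {3, 4, 5, 10, 12} → COUNT(e.id)=5
  5: ids {8} → COUNT(e.id)=1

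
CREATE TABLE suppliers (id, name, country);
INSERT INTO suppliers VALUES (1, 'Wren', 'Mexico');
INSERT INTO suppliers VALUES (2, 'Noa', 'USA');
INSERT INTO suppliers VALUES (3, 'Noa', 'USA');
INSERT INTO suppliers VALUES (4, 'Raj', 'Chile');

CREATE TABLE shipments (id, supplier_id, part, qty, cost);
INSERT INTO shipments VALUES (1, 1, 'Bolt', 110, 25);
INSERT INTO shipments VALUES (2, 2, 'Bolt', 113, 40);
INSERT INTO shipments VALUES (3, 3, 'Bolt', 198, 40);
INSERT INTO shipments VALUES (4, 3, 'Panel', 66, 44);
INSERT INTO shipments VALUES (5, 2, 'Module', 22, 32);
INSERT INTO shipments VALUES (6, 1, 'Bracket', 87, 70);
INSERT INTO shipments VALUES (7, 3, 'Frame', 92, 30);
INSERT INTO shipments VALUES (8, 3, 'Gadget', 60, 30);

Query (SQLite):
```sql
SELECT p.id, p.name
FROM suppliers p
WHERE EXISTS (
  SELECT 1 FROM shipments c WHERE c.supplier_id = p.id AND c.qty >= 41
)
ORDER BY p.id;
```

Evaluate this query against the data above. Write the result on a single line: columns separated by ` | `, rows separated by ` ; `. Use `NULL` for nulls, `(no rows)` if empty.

1 | Wren ; 2 | Noa ; 3 | Noa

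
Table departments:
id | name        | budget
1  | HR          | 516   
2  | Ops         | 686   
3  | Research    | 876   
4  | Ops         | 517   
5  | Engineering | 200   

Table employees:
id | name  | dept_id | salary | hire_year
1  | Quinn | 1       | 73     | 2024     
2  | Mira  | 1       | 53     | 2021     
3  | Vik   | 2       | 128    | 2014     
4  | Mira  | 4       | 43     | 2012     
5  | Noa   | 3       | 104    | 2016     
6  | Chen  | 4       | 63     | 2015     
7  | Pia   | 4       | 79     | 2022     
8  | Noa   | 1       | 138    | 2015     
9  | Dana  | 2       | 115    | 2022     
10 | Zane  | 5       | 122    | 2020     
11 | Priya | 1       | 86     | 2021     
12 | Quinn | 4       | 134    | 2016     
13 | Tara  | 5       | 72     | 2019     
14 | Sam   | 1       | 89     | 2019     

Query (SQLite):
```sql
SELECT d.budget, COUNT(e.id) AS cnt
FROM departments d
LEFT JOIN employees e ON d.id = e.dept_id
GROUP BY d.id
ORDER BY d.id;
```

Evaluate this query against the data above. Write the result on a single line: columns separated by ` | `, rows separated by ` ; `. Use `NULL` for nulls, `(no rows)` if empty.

516 | 5 ; 686 | 2 ; 876 | 1 ; 517 | 4 ; 200 | 2

LEFT JOIN keeps every departments row; unmatched ones get NULL for employees columns.
Group by departments.id and compute COUNT(e.id). COUNT(col) of an all-NULL group is 0.
  1: ids {1, 2, 8, 11, 14} → COUNT(e.id)=5
  2: ids {3, 9} → COUNT(e.id)=2
  3: ids {5} → COUNT(e.id)=1
  4: ids {4, 6, 7, 12} → COUNT(e.id)=4
  5: ids {10, 13} → COUNT(e.id)=2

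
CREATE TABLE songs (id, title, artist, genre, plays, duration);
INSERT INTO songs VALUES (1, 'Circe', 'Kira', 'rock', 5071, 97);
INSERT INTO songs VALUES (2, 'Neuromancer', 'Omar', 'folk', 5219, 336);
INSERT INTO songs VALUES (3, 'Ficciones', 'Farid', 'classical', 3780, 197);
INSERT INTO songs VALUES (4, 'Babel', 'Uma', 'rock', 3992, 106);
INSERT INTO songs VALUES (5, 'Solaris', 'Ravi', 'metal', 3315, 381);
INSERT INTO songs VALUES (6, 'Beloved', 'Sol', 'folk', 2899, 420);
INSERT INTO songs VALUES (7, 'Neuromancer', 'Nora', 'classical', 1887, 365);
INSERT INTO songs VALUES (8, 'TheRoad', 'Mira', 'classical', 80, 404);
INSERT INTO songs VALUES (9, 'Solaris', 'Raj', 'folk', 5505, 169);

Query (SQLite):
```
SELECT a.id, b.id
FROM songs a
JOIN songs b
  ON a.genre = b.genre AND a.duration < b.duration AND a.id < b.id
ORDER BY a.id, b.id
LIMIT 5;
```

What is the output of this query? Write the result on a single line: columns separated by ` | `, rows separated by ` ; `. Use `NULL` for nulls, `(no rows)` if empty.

1 | 4 ; 2 | 6 ; 3 | 7 ; 3 | 8 ; 7 | 8

Pairs (a,b) with same genre, a.duration < b.duration, a.id < b.id.
genre groups: classical:{3,7,8} folk:{2,6,9} metal:{5} rock:{1,4}
Ordered by (a.id, b.id); first 5.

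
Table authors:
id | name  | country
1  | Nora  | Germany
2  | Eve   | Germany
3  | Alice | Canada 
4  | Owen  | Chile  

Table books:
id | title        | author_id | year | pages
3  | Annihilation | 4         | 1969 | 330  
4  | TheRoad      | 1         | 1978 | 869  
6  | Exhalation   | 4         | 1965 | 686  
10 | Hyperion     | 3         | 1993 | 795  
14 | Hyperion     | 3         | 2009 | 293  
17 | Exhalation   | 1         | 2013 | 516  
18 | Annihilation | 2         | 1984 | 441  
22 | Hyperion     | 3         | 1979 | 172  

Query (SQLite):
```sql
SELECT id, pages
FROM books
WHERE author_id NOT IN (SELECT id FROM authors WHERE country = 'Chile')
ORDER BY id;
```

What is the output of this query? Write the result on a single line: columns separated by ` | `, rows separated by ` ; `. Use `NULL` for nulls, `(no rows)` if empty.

4 | 869 ; 10 | 795 ; 14 | 293 ; 17 | 516 ; 18 | 441 ; 22 | 172

Inner query: authors.id where country = 'Chile'.
Outer: keep books rows whose author_id is not in that set.
Inner query → {4}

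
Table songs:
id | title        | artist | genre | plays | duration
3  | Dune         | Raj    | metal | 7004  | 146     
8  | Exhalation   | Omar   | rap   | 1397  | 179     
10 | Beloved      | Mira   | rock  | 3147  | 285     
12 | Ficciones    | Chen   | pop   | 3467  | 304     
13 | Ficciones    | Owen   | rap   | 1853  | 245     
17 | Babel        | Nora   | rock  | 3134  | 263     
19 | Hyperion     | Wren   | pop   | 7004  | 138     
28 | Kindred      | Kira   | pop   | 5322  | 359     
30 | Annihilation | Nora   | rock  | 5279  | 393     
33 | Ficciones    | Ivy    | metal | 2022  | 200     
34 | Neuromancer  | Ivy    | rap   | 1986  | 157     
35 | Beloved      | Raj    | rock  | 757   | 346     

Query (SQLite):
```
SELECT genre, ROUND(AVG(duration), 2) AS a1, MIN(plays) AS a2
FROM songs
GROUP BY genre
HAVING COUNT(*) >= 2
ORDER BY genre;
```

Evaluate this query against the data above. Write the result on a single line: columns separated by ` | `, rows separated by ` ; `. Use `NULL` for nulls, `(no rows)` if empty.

metal | 173 | 2022 ; pop | 267 | 3467 ; rap | 193.67 | 1397 ; rock | 321.75 | 757

Group songs by genre.
Per group compute: ROUND(AVG(duration), 2), MIN(plays).
HAVING: drop groups with fewer than 2 rows.
  metal: ids {3, 33} → ROUND(AVG(duration), 2)=173, MIN(plays)=2022
  pop: ids {12, 19, 28} → ROUND(AVG(duration), 2)=267, MIN(plays)=3467
  rap: ids {8, 13, 34} → ROUND(AVG(duration), 2)=193.67, MIN(plays)=1397
  rock: ids {10, 17, 30, 35} → ROUND(AVG(duration), 2)=321.75, MIN(plays)=757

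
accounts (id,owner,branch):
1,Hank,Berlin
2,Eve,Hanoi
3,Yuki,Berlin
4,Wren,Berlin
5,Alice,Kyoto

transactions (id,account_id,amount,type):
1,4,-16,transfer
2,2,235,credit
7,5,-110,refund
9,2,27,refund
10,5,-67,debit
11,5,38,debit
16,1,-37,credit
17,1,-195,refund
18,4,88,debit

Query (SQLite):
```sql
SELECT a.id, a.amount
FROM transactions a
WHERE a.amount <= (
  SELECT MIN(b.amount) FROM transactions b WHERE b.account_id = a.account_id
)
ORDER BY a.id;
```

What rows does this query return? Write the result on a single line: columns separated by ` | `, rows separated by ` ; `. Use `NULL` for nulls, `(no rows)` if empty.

For each transactions row a, compute MIN(amount) over rows sharing a.account_id.
Keep row a if a.amount <= that per-group MIN.
  account_id=1: MIN(amount) = -195
  account_id=2: MIN(amount) = 27
  account_id=4: MIN(amount) = -16
  account_id=5: MIN(amount) = -110

1 | -16 ; 7 | -110 ; 9 | 27 ; 17 | -195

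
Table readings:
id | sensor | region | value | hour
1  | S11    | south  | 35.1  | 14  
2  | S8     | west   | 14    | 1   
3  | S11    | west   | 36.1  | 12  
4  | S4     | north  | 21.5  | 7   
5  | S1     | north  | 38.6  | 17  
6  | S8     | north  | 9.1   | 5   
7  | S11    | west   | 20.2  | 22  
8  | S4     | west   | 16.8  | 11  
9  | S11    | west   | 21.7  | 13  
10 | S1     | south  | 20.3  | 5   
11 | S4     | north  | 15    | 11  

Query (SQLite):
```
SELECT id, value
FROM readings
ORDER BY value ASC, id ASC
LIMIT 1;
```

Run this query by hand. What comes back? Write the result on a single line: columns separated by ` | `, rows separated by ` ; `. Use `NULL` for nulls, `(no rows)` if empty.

Sort by value asc, tiebreak id asc: (9.1, id=6), (14, id=2), (15, id=11), (16.8, id=8) …. Take first 1.

6 | 9.1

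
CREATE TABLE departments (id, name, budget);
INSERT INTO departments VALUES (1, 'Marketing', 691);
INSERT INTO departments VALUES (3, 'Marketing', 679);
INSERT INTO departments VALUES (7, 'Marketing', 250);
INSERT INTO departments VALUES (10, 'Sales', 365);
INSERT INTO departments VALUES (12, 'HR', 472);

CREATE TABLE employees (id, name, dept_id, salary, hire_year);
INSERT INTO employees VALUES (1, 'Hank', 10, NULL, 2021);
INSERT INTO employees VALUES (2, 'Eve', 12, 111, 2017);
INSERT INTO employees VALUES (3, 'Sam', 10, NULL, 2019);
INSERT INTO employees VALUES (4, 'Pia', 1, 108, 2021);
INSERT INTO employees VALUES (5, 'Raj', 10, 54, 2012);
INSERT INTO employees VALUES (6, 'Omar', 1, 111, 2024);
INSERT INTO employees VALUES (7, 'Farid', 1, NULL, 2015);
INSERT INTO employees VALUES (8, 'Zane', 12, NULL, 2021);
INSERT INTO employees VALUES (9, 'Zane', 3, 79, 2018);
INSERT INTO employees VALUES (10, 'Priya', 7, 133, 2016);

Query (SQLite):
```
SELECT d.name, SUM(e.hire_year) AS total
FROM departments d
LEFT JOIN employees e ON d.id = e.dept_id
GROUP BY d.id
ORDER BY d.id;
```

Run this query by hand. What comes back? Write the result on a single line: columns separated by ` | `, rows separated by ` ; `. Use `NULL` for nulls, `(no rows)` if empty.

LEFT JOIN keeps every departments row; unmatched ones get NULL for employees columns.
Group by departments.id and compute SUM(e.hire_year). SUM over an all-NULL group is NULL.
  1: ids {4, 6, 7} → SUM(e.hire_year)=6060
  3: ids {9} → SUM(e.hire_year)=2018
  7: ids {10} → SUM(e.hire_year)=2016
  10: ids {1, 3, 5} → SUM(e.hire_year)=6052
  12: ids {2, 8} → SUM(e.hire_year)=4038

Marketing | 6060 ; Marketing | 2018 ; Marketing | 2016 ; Sales | 6052 ; HR | 4038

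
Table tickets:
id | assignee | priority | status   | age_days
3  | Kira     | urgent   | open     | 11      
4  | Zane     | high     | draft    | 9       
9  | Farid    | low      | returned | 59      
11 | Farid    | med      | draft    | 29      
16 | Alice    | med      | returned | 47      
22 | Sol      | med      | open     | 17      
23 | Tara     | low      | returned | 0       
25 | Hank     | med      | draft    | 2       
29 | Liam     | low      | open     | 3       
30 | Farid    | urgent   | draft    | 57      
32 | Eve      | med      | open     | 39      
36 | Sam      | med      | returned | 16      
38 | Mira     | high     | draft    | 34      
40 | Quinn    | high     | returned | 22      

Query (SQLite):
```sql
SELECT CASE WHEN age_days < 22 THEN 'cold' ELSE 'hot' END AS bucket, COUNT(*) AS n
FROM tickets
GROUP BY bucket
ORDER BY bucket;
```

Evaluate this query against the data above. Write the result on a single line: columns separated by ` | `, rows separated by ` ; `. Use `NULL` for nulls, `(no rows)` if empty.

Bucket rows by age_days < 22 → 'cold' else 'hot'; count each bucket.

cold | 7 ; hot | 7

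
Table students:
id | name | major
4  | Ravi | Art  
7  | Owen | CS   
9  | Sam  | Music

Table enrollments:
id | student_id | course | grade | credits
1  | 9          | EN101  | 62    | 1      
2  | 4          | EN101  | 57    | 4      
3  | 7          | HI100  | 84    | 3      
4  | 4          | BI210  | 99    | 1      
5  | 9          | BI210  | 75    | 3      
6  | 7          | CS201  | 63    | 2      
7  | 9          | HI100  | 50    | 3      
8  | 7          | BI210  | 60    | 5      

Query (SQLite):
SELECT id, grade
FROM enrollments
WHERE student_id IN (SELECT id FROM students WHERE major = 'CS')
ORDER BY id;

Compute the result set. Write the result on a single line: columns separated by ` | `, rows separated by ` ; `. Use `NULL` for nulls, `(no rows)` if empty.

Inner query: students.id where major = 'CS'.
Outer: keep enrollments rows whose student_id is in that set.
Inner query → {7}

3 | 84 ; 6 | 63 ; 8 | 60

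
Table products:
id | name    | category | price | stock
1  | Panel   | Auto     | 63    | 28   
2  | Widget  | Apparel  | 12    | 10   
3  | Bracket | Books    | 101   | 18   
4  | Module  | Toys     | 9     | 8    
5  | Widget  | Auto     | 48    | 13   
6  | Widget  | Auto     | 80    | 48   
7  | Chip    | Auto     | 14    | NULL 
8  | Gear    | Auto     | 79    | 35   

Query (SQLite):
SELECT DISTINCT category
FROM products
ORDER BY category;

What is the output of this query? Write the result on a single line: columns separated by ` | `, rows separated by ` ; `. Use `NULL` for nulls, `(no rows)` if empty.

Collect distinct category values from products.

Apparel ; Auto ; Books ; Toys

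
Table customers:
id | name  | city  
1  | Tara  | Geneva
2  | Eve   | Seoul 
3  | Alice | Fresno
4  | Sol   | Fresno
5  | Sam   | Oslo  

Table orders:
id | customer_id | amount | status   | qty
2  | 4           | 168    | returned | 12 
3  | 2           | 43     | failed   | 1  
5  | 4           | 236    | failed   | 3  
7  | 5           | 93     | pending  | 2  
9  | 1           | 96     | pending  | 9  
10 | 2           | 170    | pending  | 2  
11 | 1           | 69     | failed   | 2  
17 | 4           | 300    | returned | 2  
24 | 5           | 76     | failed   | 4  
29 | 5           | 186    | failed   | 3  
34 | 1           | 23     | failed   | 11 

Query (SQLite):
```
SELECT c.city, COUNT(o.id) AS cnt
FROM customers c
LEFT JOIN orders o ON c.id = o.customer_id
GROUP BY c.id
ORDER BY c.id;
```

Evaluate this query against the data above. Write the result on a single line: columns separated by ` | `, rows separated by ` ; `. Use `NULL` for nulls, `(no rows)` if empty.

Geneva | 3 ; Seoul | 2 ; Fresno | 0 ; Fresno | 3 ; Oslo | 3

LEFT JOIN keeps every customers row; unmatched ones get NULL for orders columns.
Group by customers.id and compute COUNT(o.id). COUNT(col) of an all-NULL group is 0.
  1: ids {9, 11, 34} → COUNT(o.id)=3
  2: ids {3, 10} → COUNT(o.id)=2
  3: ids {—} → COUNT(o.id)=0
  4: ids {2, 5, 17} → COUNT(o.id)=3
  5: ids {7, 24, 29} → COUNT(o.id)=3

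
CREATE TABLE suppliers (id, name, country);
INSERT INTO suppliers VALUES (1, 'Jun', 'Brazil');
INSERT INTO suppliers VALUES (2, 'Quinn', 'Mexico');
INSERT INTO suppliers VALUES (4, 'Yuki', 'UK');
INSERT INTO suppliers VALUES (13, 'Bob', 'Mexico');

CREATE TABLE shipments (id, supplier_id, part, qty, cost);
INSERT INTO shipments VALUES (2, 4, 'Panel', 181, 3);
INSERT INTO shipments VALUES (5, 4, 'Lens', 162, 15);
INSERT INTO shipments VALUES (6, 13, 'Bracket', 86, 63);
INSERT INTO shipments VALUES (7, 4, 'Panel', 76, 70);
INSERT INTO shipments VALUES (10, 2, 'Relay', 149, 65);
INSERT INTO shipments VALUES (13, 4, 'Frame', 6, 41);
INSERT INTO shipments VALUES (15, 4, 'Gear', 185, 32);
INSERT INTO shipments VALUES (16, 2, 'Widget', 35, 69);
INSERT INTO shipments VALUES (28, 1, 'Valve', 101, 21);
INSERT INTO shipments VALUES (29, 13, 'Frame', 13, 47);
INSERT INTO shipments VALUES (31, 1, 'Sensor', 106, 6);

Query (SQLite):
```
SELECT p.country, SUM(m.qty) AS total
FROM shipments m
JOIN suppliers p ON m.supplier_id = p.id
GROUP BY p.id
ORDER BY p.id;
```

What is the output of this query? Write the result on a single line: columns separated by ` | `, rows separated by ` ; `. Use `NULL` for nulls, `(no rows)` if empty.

Join each shipments row to its suppliers via supplier_id.
Group joined rows by suppliers.id; compute SUM(m.qty) per group.
  1: ids {28, 31} → SUM(m.qty)=207
  2: ids {10, 16} → SUM(m.qty)=184
  4: ids {2, 5, 7, 13, 15} → SUM(m.qty)=610
  13: ids {6, 29} → SUM(m.qty)=99

Brazil | 207 ; Mexico | 184 ; UK | 610 ; Mexico | 99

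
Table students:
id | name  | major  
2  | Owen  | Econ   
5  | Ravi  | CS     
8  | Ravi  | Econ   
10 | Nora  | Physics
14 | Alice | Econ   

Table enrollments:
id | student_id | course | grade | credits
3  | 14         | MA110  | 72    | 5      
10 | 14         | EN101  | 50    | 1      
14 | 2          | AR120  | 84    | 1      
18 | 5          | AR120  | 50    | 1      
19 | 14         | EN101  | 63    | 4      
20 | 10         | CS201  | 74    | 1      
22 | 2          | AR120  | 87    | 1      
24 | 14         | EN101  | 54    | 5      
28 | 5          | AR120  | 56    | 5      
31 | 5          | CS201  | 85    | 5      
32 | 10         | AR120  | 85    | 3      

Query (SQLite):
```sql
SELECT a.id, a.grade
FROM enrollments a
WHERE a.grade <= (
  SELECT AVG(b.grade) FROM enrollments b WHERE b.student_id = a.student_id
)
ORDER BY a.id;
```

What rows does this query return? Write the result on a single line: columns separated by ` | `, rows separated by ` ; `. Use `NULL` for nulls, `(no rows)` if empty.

For each enrollments row a, compute AVG(grade) over rows sharing a.student_id.
Keep row a if a.grade <= that per-group AVG.
  student_id=2: AVG(grade) = 85.5
  student_id=5: AVG(grade) = 63.666667
  student_id=10: AVG(grade) = 79.5
  student_id=14: AVG(grade) = 59.75

10 | 50 ; 14 | 84 ; 18 | 50 ; 20 | 74 ; 24 | 54 ; 28 | 56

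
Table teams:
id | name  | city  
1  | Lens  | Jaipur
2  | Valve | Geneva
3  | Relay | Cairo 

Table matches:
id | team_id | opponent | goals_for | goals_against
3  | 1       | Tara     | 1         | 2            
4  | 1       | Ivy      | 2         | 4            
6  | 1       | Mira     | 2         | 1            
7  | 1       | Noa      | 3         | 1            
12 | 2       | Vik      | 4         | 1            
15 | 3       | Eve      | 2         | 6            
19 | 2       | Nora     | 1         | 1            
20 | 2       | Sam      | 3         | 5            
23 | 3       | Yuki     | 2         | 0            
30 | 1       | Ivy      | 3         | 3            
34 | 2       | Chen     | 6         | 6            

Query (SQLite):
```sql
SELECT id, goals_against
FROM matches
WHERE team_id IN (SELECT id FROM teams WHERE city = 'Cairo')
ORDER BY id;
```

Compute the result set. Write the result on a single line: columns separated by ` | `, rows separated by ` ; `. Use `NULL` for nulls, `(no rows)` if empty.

Inner query: teams.id where city = 'Cairo'.
Outer: keep matches rows whose team_id is in that set.
Inner query → {3}

15 | 6 ; 23 | 0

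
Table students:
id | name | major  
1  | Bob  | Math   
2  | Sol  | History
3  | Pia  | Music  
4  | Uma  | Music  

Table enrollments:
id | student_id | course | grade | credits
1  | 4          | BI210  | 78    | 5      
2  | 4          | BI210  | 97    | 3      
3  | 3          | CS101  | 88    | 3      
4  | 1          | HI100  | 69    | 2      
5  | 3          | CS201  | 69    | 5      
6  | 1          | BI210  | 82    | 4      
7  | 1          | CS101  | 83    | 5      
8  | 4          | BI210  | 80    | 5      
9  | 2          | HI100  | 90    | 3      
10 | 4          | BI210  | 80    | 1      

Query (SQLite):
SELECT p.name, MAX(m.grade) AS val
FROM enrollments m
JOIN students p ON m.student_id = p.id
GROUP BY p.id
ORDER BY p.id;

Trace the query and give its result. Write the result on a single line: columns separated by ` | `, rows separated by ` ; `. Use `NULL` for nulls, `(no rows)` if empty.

Bob | 83 ; Sol | 90 ; Pia | 88 ; Uma | 97

Join each enrollments row to its students via student_id.
Group joined rows by students.id; compute MAX(m.grade) per group.
  1: ids {4, 6, 7} → MAX(m.grade)=83
  2: ids {9} → MAX(m.grade)=90
  3: ids {3, 5} → MAX(m.grade)=88
  4: ids {1, 2, 8, 10} → MAX(m.grade)=97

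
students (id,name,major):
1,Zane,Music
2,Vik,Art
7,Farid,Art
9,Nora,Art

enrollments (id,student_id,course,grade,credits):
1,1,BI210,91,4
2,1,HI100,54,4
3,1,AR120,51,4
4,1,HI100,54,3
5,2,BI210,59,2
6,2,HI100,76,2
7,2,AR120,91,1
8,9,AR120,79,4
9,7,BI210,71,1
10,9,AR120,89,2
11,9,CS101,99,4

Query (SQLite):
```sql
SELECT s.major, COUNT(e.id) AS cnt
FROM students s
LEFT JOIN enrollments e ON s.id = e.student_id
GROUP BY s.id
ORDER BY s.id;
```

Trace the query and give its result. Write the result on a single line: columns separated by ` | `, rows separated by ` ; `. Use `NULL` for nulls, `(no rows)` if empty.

Music | 4 ; Art | 3 ; Art | 1 ; Art | 3

LEFT JOIN keeps every students row; unmatched ones get NULL for enrollments columns.
Group by students.id and compute COUNT(e.id). COUNT(col) of an all-NULL group is 0.
  1: ids {1, 2, 3, 4} → COUNT(e.id)=4
  2: ids {5, 6, 7} → COUNT(e.id)=3
  7: ids {9} → COUNT(e.id)=1
  9: ids {8, 10, 11} → COUNT(e.id)=3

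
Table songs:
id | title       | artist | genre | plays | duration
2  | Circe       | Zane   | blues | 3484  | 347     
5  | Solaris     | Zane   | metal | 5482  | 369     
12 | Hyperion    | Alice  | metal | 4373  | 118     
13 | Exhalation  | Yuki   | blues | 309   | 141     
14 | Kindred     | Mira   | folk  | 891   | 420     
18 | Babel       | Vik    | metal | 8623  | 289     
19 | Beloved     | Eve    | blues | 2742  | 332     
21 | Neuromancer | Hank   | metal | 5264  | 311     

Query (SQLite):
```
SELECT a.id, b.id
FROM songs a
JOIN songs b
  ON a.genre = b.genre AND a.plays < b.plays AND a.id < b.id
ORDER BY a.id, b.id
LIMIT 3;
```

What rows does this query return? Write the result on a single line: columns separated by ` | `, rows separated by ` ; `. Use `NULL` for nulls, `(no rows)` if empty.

Pairs (a,b) with same genre, a.plays < b.plays, a.id < b.id.
genre groups: blues:{2,13,19} folk:{14} metal:{5,12,18,21}
Ordered by (a.id, b.id); first 3.

5 | 18 ; 12 | 18 ; 12 | 21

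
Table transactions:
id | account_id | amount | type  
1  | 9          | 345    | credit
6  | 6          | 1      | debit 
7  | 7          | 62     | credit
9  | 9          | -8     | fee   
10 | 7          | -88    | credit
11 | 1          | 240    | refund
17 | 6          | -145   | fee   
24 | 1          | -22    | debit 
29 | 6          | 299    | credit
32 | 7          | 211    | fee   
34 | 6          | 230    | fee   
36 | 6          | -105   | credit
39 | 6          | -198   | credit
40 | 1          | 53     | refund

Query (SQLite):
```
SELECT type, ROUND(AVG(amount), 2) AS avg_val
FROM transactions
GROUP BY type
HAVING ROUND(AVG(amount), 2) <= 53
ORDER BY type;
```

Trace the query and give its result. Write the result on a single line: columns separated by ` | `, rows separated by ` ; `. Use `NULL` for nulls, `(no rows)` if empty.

credit | 52.5 ; debit | -10.5

Partition transactions by type; compute ROUND(AVG(amount), 2) within each group.
HAVING: keep groups where ROUND(AVG(amount), 2) <= 53.
  credit: ids {1, 7, 10, 29, 36, 39} → ROUND(AVG(amount), 2)=52.5
  debit: ids {6, 24} → ROUND(AVG(amount), 2)=-10.5
  fee: ids {9, 17, 32, 34} → ROUND(AVG(amount), 2)=72
  refund: ids {11, 40} → ROUND(AVG(amount), 2)=146.5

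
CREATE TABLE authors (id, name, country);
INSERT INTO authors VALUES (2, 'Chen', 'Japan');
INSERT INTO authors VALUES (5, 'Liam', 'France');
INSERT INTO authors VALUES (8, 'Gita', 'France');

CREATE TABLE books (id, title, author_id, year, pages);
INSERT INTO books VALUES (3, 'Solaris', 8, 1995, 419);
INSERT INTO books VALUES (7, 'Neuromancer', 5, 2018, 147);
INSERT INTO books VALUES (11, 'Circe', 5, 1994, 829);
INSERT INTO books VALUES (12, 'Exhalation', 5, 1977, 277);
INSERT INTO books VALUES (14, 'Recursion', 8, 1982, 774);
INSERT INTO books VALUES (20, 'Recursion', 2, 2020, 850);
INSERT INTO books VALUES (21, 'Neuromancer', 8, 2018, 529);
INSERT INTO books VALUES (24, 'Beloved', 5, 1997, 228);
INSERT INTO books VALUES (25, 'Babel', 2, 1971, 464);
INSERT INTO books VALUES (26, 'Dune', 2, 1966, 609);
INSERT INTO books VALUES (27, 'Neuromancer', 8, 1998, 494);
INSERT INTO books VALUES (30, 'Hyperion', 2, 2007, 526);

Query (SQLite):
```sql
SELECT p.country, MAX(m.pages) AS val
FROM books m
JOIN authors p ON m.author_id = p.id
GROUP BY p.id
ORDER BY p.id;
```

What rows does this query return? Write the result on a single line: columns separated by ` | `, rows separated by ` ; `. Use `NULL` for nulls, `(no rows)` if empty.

Japan | 850 ; France | 829 ; France | 774

Join each books row to its authors via author_id.
Group joined rows by authors.id; compute MAX(m.pages) per group.
  2: ids {20, 25, 26, 30} → MAX(m.pages)=850
  5: ids {7, 11, 12, 24} → MAX(m.pages)=829
  8: ids {3, 14, 21, 27} → MAX(m.pages)=774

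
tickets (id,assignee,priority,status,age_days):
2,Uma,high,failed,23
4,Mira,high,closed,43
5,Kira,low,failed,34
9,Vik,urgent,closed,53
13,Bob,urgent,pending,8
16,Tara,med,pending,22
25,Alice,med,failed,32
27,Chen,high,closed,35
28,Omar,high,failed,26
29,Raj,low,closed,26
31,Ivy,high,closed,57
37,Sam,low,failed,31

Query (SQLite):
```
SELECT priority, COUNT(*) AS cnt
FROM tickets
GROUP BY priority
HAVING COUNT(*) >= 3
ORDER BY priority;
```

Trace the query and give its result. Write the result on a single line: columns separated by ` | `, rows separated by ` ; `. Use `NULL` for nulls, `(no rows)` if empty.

high | 5 ; low | 3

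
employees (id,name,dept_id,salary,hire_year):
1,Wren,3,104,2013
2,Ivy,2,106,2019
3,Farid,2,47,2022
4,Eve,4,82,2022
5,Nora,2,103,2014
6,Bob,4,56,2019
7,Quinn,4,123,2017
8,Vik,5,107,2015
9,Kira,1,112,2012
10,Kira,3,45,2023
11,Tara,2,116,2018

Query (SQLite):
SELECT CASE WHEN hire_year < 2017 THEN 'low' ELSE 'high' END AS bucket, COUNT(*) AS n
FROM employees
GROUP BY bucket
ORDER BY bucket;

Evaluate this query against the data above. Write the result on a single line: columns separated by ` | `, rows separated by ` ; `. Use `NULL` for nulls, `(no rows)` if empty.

high | 7 ; low | 4

Bucket rows by hire_year < 2017 → 'low' else 'high'; count each bucket.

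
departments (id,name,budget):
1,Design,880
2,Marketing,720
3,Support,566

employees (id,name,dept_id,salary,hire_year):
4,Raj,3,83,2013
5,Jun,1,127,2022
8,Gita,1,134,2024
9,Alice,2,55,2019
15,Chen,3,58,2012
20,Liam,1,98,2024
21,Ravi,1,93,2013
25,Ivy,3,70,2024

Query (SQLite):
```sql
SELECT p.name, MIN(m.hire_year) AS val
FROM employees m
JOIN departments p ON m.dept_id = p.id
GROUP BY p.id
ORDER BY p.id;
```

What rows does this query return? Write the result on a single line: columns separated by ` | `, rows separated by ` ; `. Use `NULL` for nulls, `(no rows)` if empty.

Join each employees row to its departments via dept_id.
Group joined rows by departments.id; compute MIN(m.hire_year) per group.
  1: ids {5, 8, 20, 21} → MIN(m.hire_year)=2013
  2: ids {9} → MIN(m.hire_year)=2019
  3: ids {4, 15, 25} → MIN(m.hire_year)=2012

Design | 2013 ; Marketing | 2019 ; Support | 2012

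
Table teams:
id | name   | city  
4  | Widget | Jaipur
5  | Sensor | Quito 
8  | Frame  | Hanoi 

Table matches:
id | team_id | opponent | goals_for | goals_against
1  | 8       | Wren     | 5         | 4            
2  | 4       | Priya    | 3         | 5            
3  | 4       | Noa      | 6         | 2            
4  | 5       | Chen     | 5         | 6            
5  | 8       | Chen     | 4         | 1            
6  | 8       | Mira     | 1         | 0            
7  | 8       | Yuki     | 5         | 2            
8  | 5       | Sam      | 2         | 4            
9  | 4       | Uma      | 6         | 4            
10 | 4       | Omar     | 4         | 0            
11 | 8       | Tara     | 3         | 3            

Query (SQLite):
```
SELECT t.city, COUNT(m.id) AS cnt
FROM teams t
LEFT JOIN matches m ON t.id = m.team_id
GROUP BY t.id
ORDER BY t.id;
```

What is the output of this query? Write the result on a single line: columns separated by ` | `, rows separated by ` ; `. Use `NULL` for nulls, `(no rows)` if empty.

Jaipur | 4 ; Quito | 2 ; Hanoi | 5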